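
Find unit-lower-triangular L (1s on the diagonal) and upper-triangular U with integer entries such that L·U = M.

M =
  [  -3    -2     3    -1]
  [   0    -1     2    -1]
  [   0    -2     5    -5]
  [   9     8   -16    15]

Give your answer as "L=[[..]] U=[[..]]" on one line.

L=[[1,0,0,0],[0,1,0,0],[0,2,1,0],[-3,-2,-3,1]] U=[[-3,-2,3,-1],[0,-1,2,-1],[0,0,1,-3],[0,0,0,1]]

  R1 -= 0·R0 → [0,-1,2,-1]
  R2 -= 0·R0 → [0,-2,5,-5]
  R3 -= -3·R0 → [0,2,-7,12]
  R2 -= 2·R1 → [0,0,1,-3]
  R3 -= -2·R1 → [0,0,-3,10]
  R3 -= -3·R2 → [0,0,0,1]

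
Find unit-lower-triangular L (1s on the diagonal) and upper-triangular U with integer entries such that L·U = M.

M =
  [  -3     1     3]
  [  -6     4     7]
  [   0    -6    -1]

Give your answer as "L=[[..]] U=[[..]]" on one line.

L=[[1,0,0],[2,1,0],[0,-3,1]] U=[[-3,1,3],[0,2,1],[0,0,2]]

  row1 -= 2·row0 → [0,2,1]
  row2 -= 0·row0 → [0,-6,-1]
  row2 -= -3·row1 → [0,0,2]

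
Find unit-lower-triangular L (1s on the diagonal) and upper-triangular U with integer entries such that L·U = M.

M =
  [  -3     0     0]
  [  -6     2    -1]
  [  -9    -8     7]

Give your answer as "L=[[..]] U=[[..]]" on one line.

L=[[1,0,0],[2,1,0],[3,-4,1]] U=[[-3,0,0],[0,2,-1],[0,0,3]]

  row1 -= 2·row0 → [0,2,-1]
  row2 -= 3·row0 → [0,-8,7]
  row2 -= -4·row1 → [0,0,3]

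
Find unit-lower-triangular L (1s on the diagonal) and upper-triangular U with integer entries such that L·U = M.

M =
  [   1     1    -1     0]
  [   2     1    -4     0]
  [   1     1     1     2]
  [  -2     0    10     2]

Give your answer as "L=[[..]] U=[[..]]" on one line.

  r1 -= 2·r0 → [0,-1,-2,0]
  r2 -= 1·r0 → [0,0,2,2]
  r3 -= -2·r0 → [0,2,8,2]
  r2 -= 0·r1 → [0,0,2,2]
  r3 -= -2·r1 → [0,0,4,2]
  r3 -= 2·r2 → [0,0,0,-2]

L=[[1,0,0,0],[2,1,0,0],[1,0,1,0],[-2,-2,2,1]] U=[[1,1,-1,0],[0,-1,-2,0],[0,0,2,2],[0,0,0,-2]]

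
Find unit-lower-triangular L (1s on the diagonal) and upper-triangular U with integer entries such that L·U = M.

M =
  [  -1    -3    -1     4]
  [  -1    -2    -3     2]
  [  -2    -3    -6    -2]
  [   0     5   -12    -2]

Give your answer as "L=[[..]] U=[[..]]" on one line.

  row1 -= 1·row0 → [0,1,-2,-2]
  row2 -= 2·row0 → [0,3,-4,-10]
  row3 -= 0·row0 → [0,5,-12,-2]
  row2 -= 3·row1 → [0,0,2,-4]
  row3 -= 5·row1 → [0,0,-2,8]
  row3 -= -1·row2 → [0,0,0,4]

L=[[1,0,0,0],[1,1,0,0],[2,3,1,0],[0,5,-1,1]] U=[[-1,-3,-1,4],[0,1,-2,-2],[0,0,2,-4],[0,0,0,4]]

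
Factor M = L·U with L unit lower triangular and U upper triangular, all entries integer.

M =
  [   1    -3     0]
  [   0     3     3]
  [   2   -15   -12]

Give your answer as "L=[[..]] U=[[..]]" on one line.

  r1 -= 0·r0 → [0,3,3]
  r2 -= 2·r0 → [0,-9,-12]
  r2 -= -3·r1 → [0,0,-3]

L=[[1,0,0],[0,1,0],[2,-3,1]] U=[[1,-3,0],[0,3,3],[0,0,-3]]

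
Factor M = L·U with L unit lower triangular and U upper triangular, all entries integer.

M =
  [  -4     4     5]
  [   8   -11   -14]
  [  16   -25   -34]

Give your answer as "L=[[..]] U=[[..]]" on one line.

  row1 -= -2·row0 → [0,-3,-4]
  row2 -= -4·row0 → [0,-9,-14]
  row2 -= 3·row1 → [0,0,-2]

L=[[1,0,0],[-2,1,0],[-4,3,1]] U=[[-4,4,5],[0,-3,-4],[0,0,-2]]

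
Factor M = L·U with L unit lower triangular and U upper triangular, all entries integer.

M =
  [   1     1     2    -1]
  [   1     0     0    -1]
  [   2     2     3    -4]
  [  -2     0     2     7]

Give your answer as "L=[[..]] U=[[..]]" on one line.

  r1 -= 1·r0 → [0,-1,-2,0]
  r2 -= 2·r0 → [0,0,-1,-2]
  r3 -= -2·r0 → [0,2,6,5]
  r2 -= 0·r1 → [0,0,-1,-2]
  r3 -= -2·r1 → [0,0,2,5]
  r3 -= -2·r2 → [0,0,0,1]

L=[[1,0,0,0],[1,1,0,0],[2,0,1,0],[-2,-2,-2,1]] U=[[1,1,2,-1],[0,-1,-2,0],[0,0,-1,-2],[0,0,0,1]]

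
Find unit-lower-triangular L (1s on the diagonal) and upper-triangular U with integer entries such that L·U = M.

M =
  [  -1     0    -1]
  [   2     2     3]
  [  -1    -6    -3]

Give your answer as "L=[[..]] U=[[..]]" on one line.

  r1 -= -2·r0 → [0,2,1]
  r2 -= 1·r0 → [0,-6,-2]
  r2 -= -3·r1 → [0,0,1]

L=[[1,0,0],[-2,1,0],[1,-3,1]] U=[[-1,0,-1],[0,2,1],[0,0,1]]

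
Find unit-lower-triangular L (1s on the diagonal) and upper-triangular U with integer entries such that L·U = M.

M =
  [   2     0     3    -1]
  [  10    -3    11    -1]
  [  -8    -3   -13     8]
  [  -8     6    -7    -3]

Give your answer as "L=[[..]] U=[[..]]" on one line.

L=[[1,0,0,0],[5,1,0,0],[-4,1,1,0],[-4,-2,-1,1]] U=[[2,0,3,-1],[0,-3,-4,4],[0,0,3,0],[0,0,0,1]]

  row1 -= 5·row0 → [0,-3,-4,4]
  row2 -= -4·row0 → [0,-3,-1,4]
  row3 -= -4·row0 → [0,6,5,-7]
  row2 -= 1·row1 → [0,0,3,0]
  row3 -= -2·row1 → [0,0,-3,1]
  row3 -= -1·row2 → [0,0,0,1]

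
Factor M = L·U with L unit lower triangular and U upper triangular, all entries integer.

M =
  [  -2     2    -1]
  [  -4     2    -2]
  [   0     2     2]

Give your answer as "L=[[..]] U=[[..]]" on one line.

  row1 -= 2·row0 → [0,-2,0]
  row2 -= 0·row0 → [0,2,2]
  row2 -= -1·row1 → [0,0,2]

L=[[1,0,0],[2,1,0],[0,-1,1]] U=[[-2,2,-1],[0,-2,0],[0,0,2]]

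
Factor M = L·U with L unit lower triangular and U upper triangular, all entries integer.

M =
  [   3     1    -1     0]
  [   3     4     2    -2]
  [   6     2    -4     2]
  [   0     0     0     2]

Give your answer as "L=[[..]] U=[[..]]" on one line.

L=[[1,0,0,0],[1,1,0,0],[2,0,1,0],[0,0,0,1]] U=[[3,1,-1,0],[0,3,3,-2],[0,0,-2,2],[0,0,0,2]]

  R1 -= 1·R0 → [0,3,3,-2]
  R2 -= 2·R0 → [0,0,-2,2]
  R3 -= 0·R0 → [0,0,0,2]
  R2 -= 0·R1 → [0,0,-2,2]
  R3 -= 0·R1 → [0,0,0,2]
  R3 -= 0·R2 → [0,0,0,2]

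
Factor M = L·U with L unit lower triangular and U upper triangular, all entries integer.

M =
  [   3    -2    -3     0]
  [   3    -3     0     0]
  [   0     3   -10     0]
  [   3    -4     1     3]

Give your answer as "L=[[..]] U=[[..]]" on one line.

L=[[1,0,0,0],[1,1,0,0],[0,-3,1,0],[1,2,2,1]] U=[[3,-2,-3,0],[0,-1,3,0],[0,0,-1,0],[0,0,0,3]]

  R1 -= 1·R0 → [0,-1,3,0]
  R2 -= 0·R0 → [0,3,-10,0]
  R3 -= 1·R0 → [0,-2,4,3]
  R2 -= -3·R1 → [0,0,-1,0]
  R3 -= 2·R1 → [0,0,-2,3]
  R3 -= 2·R2 → [0,0,0,3]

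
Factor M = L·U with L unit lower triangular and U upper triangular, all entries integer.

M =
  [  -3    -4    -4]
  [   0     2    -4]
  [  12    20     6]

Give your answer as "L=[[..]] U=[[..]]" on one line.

  R1 -= 0·R0 → [0,2,-4]
  R2 -= -4·R0 → [0,4,-10]
  R2 -= 2·R1 → [0,0,-2]

L=[[1,0,0],[0,1,0],[-4,2,1]] U=[[-3,-4,-4],[0,2,-4],[0,0,-2]]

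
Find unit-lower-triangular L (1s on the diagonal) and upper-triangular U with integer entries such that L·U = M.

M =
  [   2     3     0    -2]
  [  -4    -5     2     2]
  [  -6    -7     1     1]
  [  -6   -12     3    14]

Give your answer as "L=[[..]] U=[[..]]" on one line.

L=[[1,0,0,0],[-2,1,0,0],[-3,2,1,0],[-3,-3,-3,1]] U=[[2,3,0,-2],[0,1,2,-2],[0,0,-3,-1],[0,0,0,-1]]

  R1 -= -2·R0 → [0,1,2,-2]
  R2 -= -3·R0 → [0,2,1,-5]
  R3 -= -3·R0 → [0,-3,3,8]
  R2 -= 2·R1 → [0,0,-3,-1]
  R3 -= -3·R1 → [0,0,9,2]
  R3 -= -3·R2 → [0,0,0,-1]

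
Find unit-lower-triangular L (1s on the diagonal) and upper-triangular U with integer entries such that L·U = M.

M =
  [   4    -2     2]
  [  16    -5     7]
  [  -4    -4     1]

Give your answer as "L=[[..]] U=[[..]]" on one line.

L=[[1,0,0],[4,1,0],[-1,-2,1]] U=[[4,-2,2],[0,3,-1],[0,0,1]]

  row1 -= 4·row0 → [0,3,-1]
  row2 -= -1·row0 → [0,-6,3]
  row2 -= -2·row1 → [0,0,1]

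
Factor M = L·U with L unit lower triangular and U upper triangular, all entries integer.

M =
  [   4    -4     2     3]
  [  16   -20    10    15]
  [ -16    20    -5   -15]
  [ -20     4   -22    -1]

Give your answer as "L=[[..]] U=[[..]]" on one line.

L=[[1,0,0,0],[4,1,0,0],[-4,-1,1,0],[-5,4,-4,1]] U=[[4,-4,2,3],[0,-4,2,3],[0,0,5,0],[0,0,0,2]]

  R1 -= 4·R0 → [0,-4,2,3]
  R2 -= -4·R0 → [0,4,3,-3]
  R3 -= -5·R0 → [0,-16,-12,14]
  R2 -= -1·R1 → [0,0,5,0]
  R3 -= 4·R1 → [0,0,-20,2]
  R3 -= -4·R2 → [0,0,0,2]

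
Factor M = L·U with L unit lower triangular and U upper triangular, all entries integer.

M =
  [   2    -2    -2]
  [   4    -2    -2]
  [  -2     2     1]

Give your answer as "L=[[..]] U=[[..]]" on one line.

L=[[1,0,0],[2,1,0],[-1,0,1]] U=[[2,-2,-2],[0,2,2],[0,0,-1]]

  row1 -= 2·row0 → [0,2,2]
  row2 -= -1·row0 → [0,0,-1]
  row2 -= 0·row1 → [0,0,-1]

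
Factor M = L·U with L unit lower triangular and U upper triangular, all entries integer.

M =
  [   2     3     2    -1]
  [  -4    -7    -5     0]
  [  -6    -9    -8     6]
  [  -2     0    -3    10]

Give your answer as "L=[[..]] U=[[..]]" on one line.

L=[[1,0,0,0],[-2,1,0,0],[-3,0,1,0],[-1,-3,2,1]] U=[[2,3,2,-1],[0,-1,-1,-2],[0,0,-2,3],[0,0,0,-3]]

  r1 -= -2·r0 → [0,-1,-1,-2]
  r2 -= -3·r0 → [0,0,-2,3]
  r3 -= -1·r0 → [0,3,-1,9]
  r2 -= 0·r1 → [0,0,-2,3]
  r3 -= -3·r1 → [0,0,-4,3]
  r3 -= 2·r2 → [0,0,0,-3]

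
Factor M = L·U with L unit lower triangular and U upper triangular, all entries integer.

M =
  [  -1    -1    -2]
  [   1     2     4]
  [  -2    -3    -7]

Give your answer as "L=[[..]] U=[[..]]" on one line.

  r1 -= -1·r0 → [0,1,2]
  r2 -= 2·r0 → [0,-1,-3]
  r2 -= -1·r1 → [0,0,-1]

L=[[1,0,0],[-1,1,0],[2,-1,1]] U=[[-1,-1,-2],[0,1,2],[0,0,-1]]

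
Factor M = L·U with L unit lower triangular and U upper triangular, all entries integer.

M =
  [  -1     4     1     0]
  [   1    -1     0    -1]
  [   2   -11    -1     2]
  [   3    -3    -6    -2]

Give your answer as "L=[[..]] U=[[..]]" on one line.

  row1 -= -1·row0 → [0,3,1,-1]
  row2 -= -2·row0 → [0,-3,1,2]
  row3 -= -3·row0 → [0,9,-3,-2]
  row2 -= -1·row1 → [0,0,2,1]
  row3 -= 3·row1 → [0,0,-6,1]
  row3 -= -3·row2 → [0,0,0,4]

L=[[1,0,0,0],[-1,1,0,0],[-2,-1,1,0],[-3,3,-3,1]] U=[[-1,4,1,0],[0,3,1,-1],[0,0,2,1],[0,0,0,4]]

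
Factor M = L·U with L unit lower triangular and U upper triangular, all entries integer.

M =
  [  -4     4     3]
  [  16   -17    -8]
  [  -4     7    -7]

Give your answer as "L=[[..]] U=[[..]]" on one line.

L=[[1,0,0],[-4,1,0],[1,-3,1]] U=[[-4,4,3],[0,-1,4],[0,0,2]]

  row1 -= -4·row0 → [0,-1,4]
  row2 -= 1·row0 → [0,3,-10]
  row2 -= -3·row1 → [0,0,2]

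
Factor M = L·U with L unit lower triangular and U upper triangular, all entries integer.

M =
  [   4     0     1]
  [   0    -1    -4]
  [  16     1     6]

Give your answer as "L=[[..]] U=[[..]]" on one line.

L=[[1,0,0],[0,1,0],[4,-1,1]] U=[[4,0,1],[0,-1,-4],[0,0,-2]]

  R1 -= 0·R0 → [0,-1,-4]
  R2 -= 4·R0 → [0,1,2]
  R2 -= -1·R1 → [0,0,-2]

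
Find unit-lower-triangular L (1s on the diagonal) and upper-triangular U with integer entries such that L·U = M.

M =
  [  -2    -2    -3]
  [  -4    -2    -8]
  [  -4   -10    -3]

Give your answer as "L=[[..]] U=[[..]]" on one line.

L=[[1,0,0],[2,1,0],[2,-3,1]] U=[[-2,-2,-3],[0,2,-2],[0,0,-3]]

  R1 -= 2·R0 → [0,2,-2]
  R2 -= 2·R0 → [0,-6,3]
  R2 -= -3·R1 → [0,0,-3]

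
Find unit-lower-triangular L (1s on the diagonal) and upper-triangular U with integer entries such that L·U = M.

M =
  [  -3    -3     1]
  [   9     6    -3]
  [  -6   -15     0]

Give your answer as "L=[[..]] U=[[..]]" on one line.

L=[[1,0,0],[-3,1,0],[2,3,1]] U=[[-3,-3,1],[0,-3,0],[0,0,-2]]

  row1 -= -3·row0 → [0,-3,0]
  row2 -= 2·row0 → [0,-9,-2]
  row2 -= 3·row1 → [0,0,-2]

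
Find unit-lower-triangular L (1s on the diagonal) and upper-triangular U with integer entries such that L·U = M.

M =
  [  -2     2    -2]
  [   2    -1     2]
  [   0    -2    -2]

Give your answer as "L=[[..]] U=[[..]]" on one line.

L=[[1,0,0],[-1,1,0],[0,-2,1]] U=[[-2,2,-2],[0,1,0],[0,0,-2]]

  row1 -= -1·row0 → [0,1,0]
  row2 -= 0·row0 → [0,-2,-2]
  row2 -= -2·row1 → [0,0,-2]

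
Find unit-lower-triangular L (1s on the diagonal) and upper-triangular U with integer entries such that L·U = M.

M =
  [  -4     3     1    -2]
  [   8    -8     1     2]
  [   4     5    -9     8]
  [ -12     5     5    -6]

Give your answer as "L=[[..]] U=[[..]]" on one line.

L=[[1,0,0,0],[-2,1,0,0],[-1,-4,1,0],[3,2,-1,1]] U=[[-4,3,1,-2],[0,-2,3,-2],[0,0,4,-2],[0,0,0,2]]

  r1 -= -2·r0 → [0,-2,3,-2]
  r2 -= -1·r0 → [0,8,-8,6]
  r3 -= 3·r0 → [0,-4,2,0]
  r2 -= -4·r1 → [0,0,4,-2]
  r3 -= 2·r1 → [0,0,-4,4]
  r3 -= -1·r2 → [0,0,0,2]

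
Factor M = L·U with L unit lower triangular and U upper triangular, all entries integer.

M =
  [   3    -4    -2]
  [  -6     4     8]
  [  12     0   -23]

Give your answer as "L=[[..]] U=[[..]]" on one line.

  row1 -= -2·row0 → [0,-4,4]
  row2 -= 4·row0 → [0,16,-15]
  row2 -= -4·row1 → [0,0,1]

L=[[1,0,0],[-2,1,0],[4,-4,1]] U=[[3,-4,-2],[0,-4,4],[0,0,1]]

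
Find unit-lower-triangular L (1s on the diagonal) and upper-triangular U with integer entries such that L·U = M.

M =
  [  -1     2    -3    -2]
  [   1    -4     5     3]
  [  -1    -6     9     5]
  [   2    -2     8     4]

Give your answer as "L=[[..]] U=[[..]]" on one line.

L=[[1,0,0,0],[-1,1,0,0],[1,4,1,0],[-2,-1,1,1]] U=[[-1,2,-3,-2],[0,-2,2,1],[0,0,4,3],[0,0,0,-2]]

  R1 -= -1·R0 → [0,-2,2,1]
  R2 -= 1·R0 → [0,-8,12,7]
  R3 -= -2·R0 → [0,2,2,0]
  R2 -= 4·R1 → [0,0,4,3]
  R3 -= -1·R1 → [0,0,4,1]
  R3 -= 1·R2 → [0,0,0,-2]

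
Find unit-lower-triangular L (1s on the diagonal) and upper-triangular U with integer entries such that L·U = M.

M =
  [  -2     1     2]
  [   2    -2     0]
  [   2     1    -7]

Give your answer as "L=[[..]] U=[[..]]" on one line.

  r1 -= -1·r0 → [0,-1,2]
  r2 -= -1·r0 → [0,2,-5]
  r2 -= -2·r1 → [0,0,-1]

L=[[1,0,0],[-1,1,0],[-1,-2,1]] U=[[-2,1,2],[0,-1,2],[0,0,-1]]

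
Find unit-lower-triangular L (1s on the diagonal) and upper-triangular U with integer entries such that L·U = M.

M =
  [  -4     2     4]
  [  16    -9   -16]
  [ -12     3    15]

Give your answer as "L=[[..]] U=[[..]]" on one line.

  R1 -= -4·R0 → [0,-1,0]
  R2 -= 3·R0 → [0,-3,3]
  R2 -= 3·R1 → [0,0,3]

L=[[1,0,0],[-4,1,0],[3,3,1]] U=[[-4,2,4],[0,-1,0],[0,0,3]]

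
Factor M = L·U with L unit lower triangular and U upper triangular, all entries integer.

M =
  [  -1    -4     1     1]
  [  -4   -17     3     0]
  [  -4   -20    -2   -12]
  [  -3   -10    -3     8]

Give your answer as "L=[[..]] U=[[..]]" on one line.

L=[[1,0,0,0],[4,1,0,0],[4,4,1,0],[3,-2,4,1]] U=[[-1,-4,1,1],[0,-1,-1,-4],[0,0,-2,0],[0,0,0,-3]]

  r1 -= 4·r0 → [0,-1,-1,-4]
  r2 -= 4·r0 → [0,-4,-6,-16]
  r3 -= 3·r0 → [0,2,-6,5]
  r2 -= 4·r1 → [0,0,-2,0]
  r3 -= -2·r1 → [0,0,-8,-3]
  r3 -= 4·r2 → [0,0,0,-3]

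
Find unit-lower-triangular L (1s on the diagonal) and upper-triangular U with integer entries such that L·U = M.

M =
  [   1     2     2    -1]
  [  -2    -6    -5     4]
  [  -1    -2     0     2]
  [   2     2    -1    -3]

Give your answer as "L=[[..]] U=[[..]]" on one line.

L=[[1,0,0,0],[-2,1,0,0],[-1,0,1,0],[2,1,-2,1]] U=[[1,2,2,-1],[0,-2,-1,2],[0,0,2,1],[0,0,0,-1]]

  row1 -= -2·row0 → [0,-2,-1,2]
  row2 -= -1·row0 → [0,0,2,1]
  row3 -= 2·row0 → [0,-2,-5,-1]
  row2 -= 0·row1 → [0,0,2,1]
  row3 -= 1·row1 → [0,0,-4,-3]
  row3 -= -2·row2 → [0,0,0,-1]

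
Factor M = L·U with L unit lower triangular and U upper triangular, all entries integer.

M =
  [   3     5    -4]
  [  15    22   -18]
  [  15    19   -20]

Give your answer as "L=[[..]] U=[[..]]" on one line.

  R1 -= 5·R0 → [0,-3,2]
  R2 -= 5·R0 → [0,-6,0]
  R2 -= 2·R1 → [0,0,-4]

L=[[1,0,0],[5,1,0],[5,2,1]] U=[[3,5,-4],[0,-3,2],[0,0,-4]]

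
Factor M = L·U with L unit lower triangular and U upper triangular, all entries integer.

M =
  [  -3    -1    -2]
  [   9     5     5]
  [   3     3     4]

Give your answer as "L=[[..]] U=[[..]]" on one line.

  row1 -= -3·row0 → [0,2,-1]
  row2 -= -1·row0 → [0,2,2]
  row2 -= 1·row1 → [0,0,3]

L=[[1,0,0],[-3,1,0],[-1,1,1]] U=[[-3,-1,-2],[0,2,-1],[0,0,3]]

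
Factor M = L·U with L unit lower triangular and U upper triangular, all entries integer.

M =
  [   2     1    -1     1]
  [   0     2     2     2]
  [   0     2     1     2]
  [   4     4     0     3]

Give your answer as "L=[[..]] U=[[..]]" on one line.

  row1 -= 0·row0 → [0,2,2,2]
  row2 -= 0·row0 → [0,2,1,2]
  row3 -= 2·row0 → [0,2,2,1]
  row2 -= 1·row1 → [0,0,-1,0]
  row3 -= 1·row1 → [0,0,0,-1]
  row3 -= 0·row2 → [0,0,0,-1]

L=[[1,0,0,0],[0,1,0,0],[0,1,1,0],[2,1,0,1]] U=[[2,1,-1,1],[0,2,2,2],[0,0,-1,0],[0,0,0,-1]]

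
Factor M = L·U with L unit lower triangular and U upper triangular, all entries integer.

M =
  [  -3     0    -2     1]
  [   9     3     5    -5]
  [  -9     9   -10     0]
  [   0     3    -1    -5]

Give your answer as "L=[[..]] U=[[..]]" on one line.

  row1 -= -3·row0 → [0,3,-1,-2]
  row2 -= 3·row0 → [0,9,-4,-3]
  row3 -= 0·row0 → [0,3,-1,-5]
  row2 -= 3·row1 → [0,0,-1,3]
  row3 -= 1·row1 → [0,0,0,-3]
  row3 -= 0·row2 → [0,0,0,-3]

L=[[1,0,0,0],[-3,1,0,0],[3,3,1,0],[0,1,0,1]] U=[[-3,0,-2,1],[0,3,-1,-2],[0,0,-1,3],[0,0,0,-3]]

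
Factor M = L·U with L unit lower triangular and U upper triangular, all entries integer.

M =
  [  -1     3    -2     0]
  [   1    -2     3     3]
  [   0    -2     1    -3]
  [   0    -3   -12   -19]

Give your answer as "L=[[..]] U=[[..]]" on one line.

  row1 -= -1·row0 → [0,1,1,3]
  row2 -= 0·row0 → [0,-2,1,-3]
  row3 -= 0·row0 → [0,-3,-12,-19]
  row2 -= -2·row1 → [0,0,3,3]
  row3 -= -3·row1 → [0,0,-9,-10]
  row3 -= -3·row2 → [0,0,0,-1]

L=[[1,0,0,0],[-1,1,0,0],[0,-2,1,0],[0,-3,-3,1]] U=[[-1,3,-2,0],[0,1,1,3],[0,0,3,3],[0,0,0,-1]]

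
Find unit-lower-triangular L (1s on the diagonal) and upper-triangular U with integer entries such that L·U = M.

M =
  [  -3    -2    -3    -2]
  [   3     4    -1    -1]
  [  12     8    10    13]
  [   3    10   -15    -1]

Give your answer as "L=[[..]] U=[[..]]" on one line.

L=[[1,0,0,0],[-1,1,0,0],[-4,0,1,0],[-1,4,1,1]] U=[[-3,-2,-3,-2],[0,2,-4,-3],[0,0,-2,5],[0,0,0,4]]

  R1 -= -1·R0 → [0,2,-4,-3]
  R2 -= -4·R0 → [0,0,-2,5]
  R3 -= -1·R0 → [0,8,-18,-3]
  R2 -= 0·R1 → [0,0,-2,5]
  R3 -= 4·R1 → [0,0,-2,9]
  R3 -= 1·R2 → [0,0,0,4]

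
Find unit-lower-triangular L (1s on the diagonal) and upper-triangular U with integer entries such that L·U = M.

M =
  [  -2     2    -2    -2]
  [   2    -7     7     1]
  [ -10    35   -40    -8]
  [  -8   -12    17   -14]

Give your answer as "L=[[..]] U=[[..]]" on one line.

  r1 -= -1·r0 → [0,-5,5,-1]
  r2 -= 5·r0 → [0,25,-30,2]
  r3 -= 4·r0 → [0,-20,25,-6]
  r2 -= -5·r1 → [0,0,-5,-3]
  r3 -= 4·r1 → [0,0,5,-2]
  r3 -= -1·r2 → [0,0,0,-5]

L=[[1,0,0,0],[-1,1,0,0],[5,-5,1,0],[4,4,-1,1]] U=[[-2,2,-2,-2],[0,-5,5,-1],[0,0,-5,-3],[0,0,0,-5]]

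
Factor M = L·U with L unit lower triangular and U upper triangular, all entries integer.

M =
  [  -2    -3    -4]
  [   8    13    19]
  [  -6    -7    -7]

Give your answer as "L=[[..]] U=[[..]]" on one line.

  r1 -= -4·r0 → [0,1,3]
  r2 -= 3·r0 → [0,2,5]
  r2 -= 2·r1 → [0,0,-1]

L=[[1,0,0],[-4,1,0],[3,2,1]] U=[[-2,-3,-4],[0,1,3],[0,0,-1]]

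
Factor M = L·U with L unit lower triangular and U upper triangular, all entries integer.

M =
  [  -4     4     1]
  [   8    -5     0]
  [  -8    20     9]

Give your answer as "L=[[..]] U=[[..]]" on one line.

L=[[1,0,0],[-2,1,0],[2,4,1]] U=[[-4,4,1],[0,3,2],[0,0,-1]]

  R1 -= -2·R0 → [0,3,2]
  R2 -= 2·R0 → [0,12,7]
  R2 -= 4·R1 → [0,0,-1]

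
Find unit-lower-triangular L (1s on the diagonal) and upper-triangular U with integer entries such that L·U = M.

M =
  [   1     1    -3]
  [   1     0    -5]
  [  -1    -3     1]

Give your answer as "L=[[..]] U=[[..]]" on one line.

L=[[1,0,0],[1,1,0],[-1,2,1]] U=[[1,1,-3],[0,-1,-2],[0,0,2]]

  r1 -= 1·r0 → [0,-1,-2]
  r2 -= -1·r0 → [0,-2,-2]
  r2 -= 2·r1 → [0,0,2]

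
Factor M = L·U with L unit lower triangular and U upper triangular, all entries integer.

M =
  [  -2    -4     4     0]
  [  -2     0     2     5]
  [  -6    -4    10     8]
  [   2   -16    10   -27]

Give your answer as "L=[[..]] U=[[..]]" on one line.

L=[[1,0,0,0],[1,1,0,0],[3,2,1,0],[-1,-5,2,1]] U=[[-2,-4,4,0],[0,4,-2,5],[0,0,2,-2],[0,0,0,2]]

  row1 -= 1·row0 → [0,4,-2,5]
  row2 -= 3·row0 → [0,8,-2,8]
  row3 -= -1·row0 → [0,-20,14,-27]
  row2 -= 2·row1 → [0,0,2,-2]
  row3 -= -5·row1 → [0,0,4,-2]
  row3 -= 2·row2 → [0,0,0,2]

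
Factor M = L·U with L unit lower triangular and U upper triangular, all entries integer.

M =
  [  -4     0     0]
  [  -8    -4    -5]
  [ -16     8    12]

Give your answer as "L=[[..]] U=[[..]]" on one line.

  r1 -= 2·r0 → [0,-4,-5]
  r2 -= 4·r0 → [0,8,12]
  r2 -= -2·r1 → [0,0,2]

L=[[1,0,0],[2,1,0],[4,-2,1]] U=[[-4,0,0],[0,-4,-5],[0,0,2]]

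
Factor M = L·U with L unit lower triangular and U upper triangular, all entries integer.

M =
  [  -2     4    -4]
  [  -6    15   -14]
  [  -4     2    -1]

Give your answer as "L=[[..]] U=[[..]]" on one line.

  r1 -= 3·r0 → [0,3,-2]
  r2 -= 2·r0 → [0,-6,7]
  r2 -= -2·r1 → [0,0,3]

L=[[1,0,0],[3,1,0],[2,-2,1]] U=[[-2,4,-4],[0,3,-2],[0,0,3]]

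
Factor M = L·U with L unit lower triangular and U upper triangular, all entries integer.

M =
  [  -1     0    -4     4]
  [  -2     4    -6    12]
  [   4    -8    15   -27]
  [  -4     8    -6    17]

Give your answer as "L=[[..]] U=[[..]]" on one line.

L=[[1,0,0,0],[2,1,0,0],[-4,-2,1,0],[4,2,2,1]] U=[[-1,0,-4,4],[0,4,2,4],[0,0,3,-3],[0,0,0,-1]]

  R1 -= 2·R0 → [0,4,2,4]
  R2 -= -4·R0 → [0,-8,-1,-11]
  R3 -= 4·R0 → [0,8,10,1]
  R2 -= -2·R1 → [0,0,3,-3]
  R3 -= 2·R1 → [0,0,6,-7]
  R3 -= 2·R2 → [0,0,0,-1]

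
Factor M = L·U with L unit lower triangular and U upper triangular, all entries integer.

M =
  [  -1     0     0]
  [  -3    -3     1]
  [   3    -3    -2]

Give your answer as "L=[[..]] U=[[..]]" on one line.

  r1 -= 3·r0 → [0,-3,1]
  r2 -= -3·r0 → [0,-3,-2]
  r2 -= 1·r1 → [0,0,-3]

L=[[1,0,0],[3,1,0],[-3,1,1]] U=[[-1,0,0],[0,-3,1],[0,0,-3]]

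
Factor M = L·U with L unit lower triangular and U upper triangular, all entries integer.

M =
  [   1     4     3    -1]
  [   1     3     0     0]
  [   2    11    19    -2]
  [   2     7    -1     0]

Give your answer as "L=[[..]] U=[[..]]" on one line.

L=[[1,0,0,0],[1,1,0,0],[2,-3,1,0],[2,1,-1,1]] U=[[1,4,3,-1],[0,-1,-3,1],[0,0,4,3],[0,0,0,4]]

  row1 -= 1·row0 → [0,-1,-3,1]
  row2 -= 2·row0 → [0,3,13,0]
  row3 -= 2·row0 → [0,-1,-7,2]
  row2 -= -3·row1 → [0,0,4,3]
  row3 -= 1·row1 → [0,0,-4,1]
  row3 -= -1·row2 → [0,0,0,4]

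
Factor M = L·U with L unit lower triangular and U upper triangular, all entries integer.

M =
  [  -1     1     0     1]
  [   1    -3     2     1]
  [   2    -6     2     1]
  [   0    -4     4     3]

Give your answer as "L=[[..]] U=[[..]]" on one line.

L=[[1,0,0,0],[-1,1,0,0],[-2,2,1,0],[0,2,0,1]] U=[[-1,1,0,1],[0,-2,2,2],[0,0,-2,-1],[0,0,0,-1]]

  r1 -= -1·r0 → [0,-2,2,2]
  r2 -= -2·r0 → [0,-4,2,3]
  r3 -= 0·r0 → [0,-4,4,3]
  r2 -= 2·r1 → [0,0,-2,-1]
  r3 -= 2·r1 → [0,0,0,-1]
  r3 -= 0·r2 → [0,0,0,-1]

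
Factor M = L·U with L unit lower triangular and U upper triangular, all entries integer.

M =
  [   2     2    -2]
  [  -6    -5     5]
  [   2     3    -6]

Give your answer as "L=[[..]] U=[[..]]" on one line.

  r1 -= -3·r0 → [0,1,-1]
  r2 -= 1·r0 → [0,1,-4]
  r2 -= 1·r1 → [0,0,-3]

L=[[1,0,0],[-3,1,0],[1,1,1]] U=[[2,2,-2],[0,1,-1],[0,0,-3]]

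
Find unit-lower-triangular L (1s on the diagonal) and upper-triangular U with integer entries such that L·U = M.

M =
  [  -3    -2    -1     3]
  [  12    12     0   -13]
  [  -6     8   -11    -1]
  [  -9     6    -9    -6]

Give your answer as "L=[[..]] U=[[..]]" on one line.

  R1 -= -4·R0 → [0,4,-4,-1]
  R2 -= 2·R0 → [0,12,-9,-7]
  R3 -= 3·R0 → [0,12,-6,-15]
  R2 -= 3·R1 → [0,0,3,-4]
  R3 -= 3·R1 → [0,0,6,-12]
  R3 -= 2·R2 → [0,0,0,-4]

L=[[1,0,0,0],[-4,1,0,0],[2,3,1,0],[3,3,2,1]] U=[[-3,-2,-1,3],[0,4,-4,-1],[0,0,3,-4],[0,0,0,-4]]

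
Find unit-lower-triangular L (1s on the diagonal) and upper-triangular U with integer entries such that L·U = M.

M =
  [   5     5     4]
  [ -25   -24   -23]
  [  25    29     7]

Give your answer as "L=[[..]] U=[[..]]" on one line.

L=[[1,0,0],[-5,1,0],[5,4,1]] U=[[5,5,4],[0,1,-3],[0,0,-1]]

  R1 -= -5·R0 → [0,1,-3]
  R2 -= 5·R0 → [0,4,-13]
  R2 -= 4·R1 → [0,0,-1]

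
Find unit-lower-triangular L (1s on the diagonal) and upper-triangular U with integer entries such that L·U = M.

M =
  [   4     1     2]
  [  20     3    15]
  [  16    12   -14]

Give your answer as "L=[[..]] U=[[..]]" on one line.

  R1 -= 5·R0 → [0,-2,5]
  R2 -= 4·R0 → [0,8,-22]
  R2 -= -4·R1 → [0,0,-2]

L=[[1,0,0],[5,1,0],[4,-4,1]] U=[[4,1,2],[0,-2,5],[0,0,-2]]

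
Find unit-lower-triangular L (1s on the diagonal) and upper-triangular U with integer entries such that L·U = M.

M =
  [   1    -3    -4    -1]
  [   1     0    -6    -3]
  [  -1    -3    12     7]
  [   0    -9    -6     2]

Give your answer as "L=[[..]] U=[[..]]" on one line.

L=[[1,0,0,0],[1,1,0,0],[-1,-2,1,0],[0,-3,-3,1]] U=[[1,-3,-4,-1],[0,3,-2,-2],[0,0,4,2],[0,0,0,2]]

  r1 -= 1·r0 → [0,3,-2,-2]
  r2 -= -1·r0 → [0,-6,8,6]
  r3 -= 0·r0 → [0,-9,-6,2]
  r2 -= -2·r1 → [0,0,4,2]
  r3 -= -3·r1 → [0,0,-12,-4]
  r3 -= -3·r2 → [0,0,0,2]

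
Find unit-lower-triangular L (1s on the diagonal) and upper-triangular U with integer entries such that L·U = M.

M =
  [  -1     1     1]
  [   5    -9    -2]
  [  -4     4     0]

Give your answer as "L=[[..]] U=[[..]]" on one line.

L=[[1,0,0],[-5,1,0],[4,0,1]] U=[[-1,1,1],[0,-4,3],[0,0,-4]]

  R1 -= -5·R0 → [0,-4,3]
  R2 -= 4·R0 → [0,0,-4]
  R2 -= 0·R1 → [0,0,-4]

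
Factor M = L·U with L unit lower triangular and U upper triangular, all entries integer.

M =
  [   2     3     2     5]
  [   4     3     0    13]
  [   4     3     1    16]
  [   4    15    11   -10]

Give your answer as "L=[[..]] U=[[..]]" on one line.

  row1 -= 2·row0 → [0,-3,-4,3]
  row2 -= 2·row0 → [0,-3,-3,6]
  row3 -= 2·row0 → [0,9,7,-20]
  row2 -= 1·row1 → [0,0,1,3]
  row3 -= -3·row1 → [0,0,-5,-11]
  row3 -= -5·row2 → [0,0,0,4]

L=[[1,0,0,0],[2,1,0,0],[2,1,1,0],[2,-3,-5,1]] U=[[2,3,2,5],[0,-3,-4,3],[0,0,1,3],[0,0,0,4]]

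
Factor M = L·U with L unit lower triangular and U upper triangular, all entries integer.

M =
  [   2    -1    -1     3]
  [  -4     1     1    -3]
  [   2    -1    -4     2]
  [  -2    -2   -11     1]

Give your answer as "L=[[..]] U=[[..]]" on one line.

L=[[1,0,0,0],[-2,1,0,0],[1,0,1,0],[-1,3,3,1]] U=[[2,-1,-1,3],[0,-1,-1,3],[0,0,-3,-1],[0,0,0,-2]]

  row1 -= -2·row0 → [0,-1,-1,3]
  row2 -= 1·row0 → [0,0,-3,-1]
  row3 -= -1·row0 → [0,-3,-12,4]
  row2 -= 0·row1 → [0,0,-3,-1]
  row3 -= 3·row1 → [0,0,-9,-5]
  row3 -= 3·row2 → [0,0,0,-2]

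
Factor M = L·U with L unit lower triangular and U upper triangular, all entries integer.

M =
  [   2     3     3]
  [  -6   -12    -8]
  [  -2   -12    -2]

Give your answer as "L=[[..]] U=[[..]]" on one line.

  row1 -= -3·row0 → [0,-3,1]
  row2 -= -1·row0 → [0,-9,1]
  row2 -= 3·row1 → [0,0,-2]

L=[[1,0,0],[-3,1,0],[-1,3,1]] U=[[2,3,3],[0,-3,1],[0,0,-2]]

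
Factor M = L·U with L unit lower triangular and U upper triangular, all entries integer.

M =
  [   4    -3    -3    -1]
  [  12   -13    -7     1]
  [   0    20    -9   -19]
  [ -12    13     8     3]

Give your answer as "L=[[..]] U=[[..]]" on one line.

L=[[1,0,0,0],[3,1,0,0],[0,-5,1,0],[-3,-1,1,1]] U=[[4,-3,-3,-1],[0,-4,2,4],[0,0,1,1],[0,0,0,3]]

  row1 -= 3·row0 → [0,-4,2,4]
  row2 -= 0·row0 → [0,20,-9,-19]
  row3 -= -3·row0 → [0,4,-1,0]
  row2 -= -5·row1 → [0,0,1,1]
  row3 -= -1·row1 → [0,0,1,4]
  row3 -= 1·row2 → [0,0,0,3]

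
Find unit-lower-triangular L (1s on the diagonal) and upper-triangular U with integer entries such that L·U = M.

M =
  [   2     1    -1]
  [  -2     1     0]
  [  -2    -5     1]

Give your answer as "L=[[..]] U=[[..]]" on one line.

  row1 -= -1·row0 → [0,2,-1]
  row2 -= -1·row0 → [0,-4,0]
  row2 -= -2·row1 → [0,0,-2]

L=[[1,0,0],[-1,1,0],[-1,-2,1]] U=[[2,1,-1],[0,2,-1],[0,0,-2]]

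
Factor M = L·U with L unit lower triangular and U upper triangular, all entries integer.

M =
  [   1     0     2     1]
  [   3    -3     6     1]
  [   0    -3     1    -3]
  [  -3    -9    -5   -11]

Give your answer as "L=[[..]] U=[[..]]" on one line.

  r1 -= 3·r0 → [0,-3,0,-2]
  r2 -= 0·r0 → [0,-3,1,-3]
  r3 -= -3·r0 → [0,-9,1,-8]
  r2 -= 1·r1 → [0,0,1,-1]
  r3 -= 3·r1 → [0,0,1,-2]
  r3 -= 1·r2 → [0,0,0,-1]

L=[[1,0,0,0],[3,1,0,0],[0,1,1,0],[-3,3,1,1]] U=[[1,0,2,1],[0,-3,0,-2],[0,0,1,-1],[0,0,0,-1]]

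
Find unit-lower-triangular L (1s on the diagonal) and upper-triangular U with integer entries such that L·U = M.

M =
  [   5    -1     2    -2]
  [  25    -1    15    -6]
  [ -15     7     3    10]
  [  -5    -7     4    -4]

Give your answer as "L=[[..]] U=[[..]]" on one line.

  r1 -= 5·r0 → [0,4,5,4]
  r2 -= -3·r0 → [0,4,9,4]
  r3 -= -1·r0 → [0,-8,6,-6]
  r2 -= 1·r1 → [0,0,4,0]
  r3 -= -2·r1 → [0,0,16,2]
  r3 -= 4·r2 → [0,0,0,2]

L=[[1,0,0,0],[5,1,0,0],[-3,1,1,0],[-1,-2,4,1]] U=[[5,-1,2,-2],[0,4,5,4],[0,0,4,0],[0,0,0,2]]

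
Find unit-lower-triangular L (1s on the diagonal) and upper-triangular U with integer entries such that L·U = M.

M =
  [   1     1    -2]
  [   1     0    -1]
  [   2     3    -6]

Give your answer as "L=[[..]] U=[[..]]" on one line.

L=[[1,0,0],[1,1,0],[2,-1,1]] U=[[1,1,-2],[0,-1,1],[0,0,-1]]

  R1 -= 1·R0 → [0,-1,1]
  R2 -= 2·R0 → [0,1,-2]
  R2 -= -1·R1 → [0,0,-1]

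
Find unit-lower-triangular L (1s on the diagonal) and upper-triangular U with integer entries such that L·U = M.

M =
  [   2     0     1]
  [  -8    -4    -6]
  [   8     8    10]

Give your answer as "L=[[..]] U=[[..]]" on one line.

L=[[1,0,0],[-4,1,0],[4,-2,1]] U=[[2,0,1],[0,-4,-2],[0,0,2]]

  r1 -= -4·r0 → [0,-4,-2]
  r2 -= 4·r0 → [0,8,6]
  r2 -= -2·r1 → [0,0,2]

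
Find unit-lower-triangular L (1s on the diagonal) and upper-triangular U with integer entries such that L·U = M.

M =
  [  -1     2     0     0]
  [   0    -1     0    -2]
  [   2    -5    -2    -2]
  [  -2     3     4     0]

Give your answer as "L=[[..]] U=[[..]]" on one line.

  row1 -= 0·row0 → [0,-1,0,-2]
  row2 -= -2·row0 → [0,-1,-2,-2]
  row3 -= 2·row0 → [0,-1,4,0]
  row2 -= 1·row1 → [0,0,-2,0]
  row3 -= 1·row1 → [0,0,4,2]
  row3 -= -2·row2 → [0,0,0,2]

L=[[1,0,0,0],[0,1,0,0],[-2,1,1,0],[2,1,-2,1]] U=[[-1,2,0,0],[0,-1,0,-2],[0,0,-2,0],[0,0,0,2]]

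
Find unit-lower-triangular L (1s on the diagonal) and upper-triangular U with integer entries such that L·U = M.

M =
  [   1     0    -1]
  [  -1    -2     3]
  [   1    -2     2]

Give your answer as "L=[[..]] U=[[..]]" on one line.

  r1 -= -1·r0 → [0,-2,2]
  r2 -= 1·r0 → [0,-2,3]
  r2 -= 1·r1 → [0,0,1]

L=[[1,0,0],[-1,1,0],[1,1,1]] U=[[1,0,-1],[0,-2,2],[0,0,1]]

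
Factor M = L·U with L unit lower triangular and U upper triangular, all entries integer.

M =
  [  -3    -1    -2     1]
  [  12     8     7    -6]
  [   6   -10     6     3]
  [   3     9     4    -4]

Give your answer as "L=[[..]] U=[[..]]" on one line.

L=[[1,0,0,0],[-4,1,0,0],[-2,-3,1,0],[-1,2,-4,1]] U=[[-3,-1,-2,1],[0,4,-1,-2],[0,0,-1,-1],[0,0,0,-3]]

  row1 -= -4·row0 → [0,4,-1,-2]
  row2 -= -2·row0 → [0,-12,2,5]
  row3 -= -1·row0 → [0,8,2,-3]
  row2 -= -3·row1 → [0,0,-1,-1]
  row3 -= 2·row1 → [0,0,4,1]
  row3 -= -4·row2 → [0,0,0,-3]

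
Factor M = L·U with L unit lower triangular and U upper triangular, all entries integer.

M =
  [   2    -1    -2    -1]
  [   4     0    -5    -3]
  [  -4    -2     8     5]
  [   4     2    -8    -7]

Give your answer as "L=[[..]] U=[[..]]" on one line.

  r1 -= 2·r0 → [0,2,-1,-1]
  r2 -= -2·r0 → [0,-4,4,3]
  r3 -= 2·r0 → [0,4,-4,-5]
  r2 -= -2·r1 → [0,0,2,1]
  r3 -= 2·r1 → [0,0,-2,-3]
  r3 -= -1·r2 → [0,0,0,-2]

L=[[1,0,0,0],[2,1,0,0],[-2,-2,1,0],[2,2,-1,1]] U=[[2,-1,-2,-1],[0,2,-1,-1],[0,0,2,1],[0,0,0,-2]]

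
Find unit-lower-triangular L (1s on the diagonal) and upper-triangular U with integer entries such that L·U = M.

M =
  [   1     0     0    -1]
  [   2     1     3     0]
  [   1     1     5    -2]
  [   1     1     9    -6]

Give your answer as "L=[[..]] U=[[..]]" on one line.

L=[[1,0,0,0],[2,1,0,0],[1,1,1,0],[1,1,3,1]] U=[[1,0,0,-1],[0,1,3,2],[0,0,2,-3],[0,0,0,2]]

  R1 -= 2·R0 → [0,1,3,2]
  R2 -= 1·R0 → [0,1,5,-1]
  R3 -= 1·R0 → [0,1,9,-5]
  R2 -= 1·R1 → [0,0,2,-3]
  R3 -= 1·R1 → [0,0,6,-7]
  R3 -= 3·R2 → [0,0,0,2]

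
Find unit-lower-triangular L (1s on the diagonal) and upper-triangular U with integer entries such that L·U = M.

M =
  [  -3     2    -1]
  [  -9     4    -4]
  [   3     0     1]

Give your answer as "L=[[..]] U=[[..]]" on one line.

  row1 -= 3·row0 → [0,-2,-1]
  row2 -= -1·row0 → [0,2,0]
  row2 -= -1·row1 → [0,0,-1]

L=[[1,0,0],[3,1,0],[-1,-1,1]] U=[[-3,2,-1],[0,-2,-1],[0,0,-1]]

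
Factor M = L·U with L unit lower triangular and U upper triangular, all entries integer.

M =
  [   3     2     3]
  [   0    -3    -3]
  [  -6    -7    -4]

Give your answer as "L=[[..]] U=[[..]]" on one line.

  row1 -= 0·row0 → [0,-3,-3]
  row2 -= -2·row0 → [0,-3,2]
  row2 -= 1·row1 → [0,0,5]

L=[[1,0,0],[0,1,0],[-2,1,1]] U=[[3,2,3],[0,-3,-3],[0,0,5]]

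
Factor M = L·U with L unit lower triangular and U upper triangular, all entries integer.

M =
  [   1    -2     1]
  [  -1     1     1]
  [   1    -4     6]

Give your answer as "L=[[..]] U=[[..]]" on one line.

  row1 -= -1·row0 → [0,-1,2]
  row2 -= 1·row0 → [0,-2,5]
  row2 -= 2·row1 → [0,0,1]

L=[[1,0,0],[-1,1,0],[1,2,1]] U=[[1,-2,1],[0,-1,2],[0,0,1]]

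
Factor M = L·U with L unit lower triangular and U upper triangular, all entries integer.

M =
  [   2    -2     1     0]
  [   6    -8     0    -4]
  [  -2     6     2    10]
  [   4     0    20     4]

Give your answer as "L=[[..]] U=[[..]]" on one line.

  row1 -= 3·row0 → [0,-2,-3,-4]
  row2 -= -1·row0 → [0,4,3,10]
  row3 -= 2·row0 → [0,4,18,4]
  row2 -= -2·row1 → [0,0,-3,2]
  row3 -= -2·row1 → [0,0,12,-4]
  row3 -= -4·row2 → [0,0,0,4]

L=[[1,0,0,0],[3,1,0,0],[-1,-2,1,0],[2,-2,-4,1]] U=[[2,-2,1,0],[0,-2,-3,-4],[0,0,-3,2],[0,0,0,4]]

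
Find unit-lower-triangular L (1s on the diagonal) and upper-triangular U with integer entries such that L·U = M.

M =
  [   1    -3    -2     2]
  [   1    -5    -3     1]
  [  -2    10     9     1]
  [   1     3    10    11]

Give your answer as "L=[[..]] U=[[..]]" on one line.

L=[[1,0,0,0],[1,1,0,0],[-2,-2,1,0],[1,-3,3,1]] U=[[1,-3,-2,2],[0,-2,-1,-1],[0,0,3,3],[0,0,0,-3]]

  row1 -= 1·row0 → [0,-2,-1,-1]
  row2 -= -2·row0 → [0,4,5,5]
  row3 -= 1·row0 → [0,6,12,9]
  row2 -= -2·row1 → [0,0,3,3]
  row3 -= -3·row1 → [0,0,9,6]
  row3 -= 3·row2 → [0,0,0,-3]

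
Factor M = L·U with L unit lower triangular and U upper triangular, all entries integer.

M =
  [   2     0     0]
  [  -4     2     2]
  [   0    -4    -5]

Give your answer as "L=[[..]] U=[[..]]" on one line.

L=[[1,0,0],[-2,1,0],[0,-2,1]] U=[[2,0,0],[0,2,2],[0,0,-1]]

  row1 -= -2·row0 → [0,2,2]
  row2 -= 0·row0 → [0,-4,-5]
  row2 -= -2·row1 → [0,0,-1]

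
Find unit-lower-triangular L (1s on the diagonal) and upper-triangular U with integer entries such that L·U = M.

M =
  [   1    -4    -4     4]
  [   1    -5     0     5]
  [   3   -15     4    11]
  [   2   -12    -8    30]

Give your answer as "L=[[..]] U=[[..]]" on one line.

  r1 -= 1·r0 → [0,-1,4,1]
  r2 -= 3·r0 → [0,-3,16,-1]
  r3 -= 2·r0 → [0,-4,0,22]
  r2 -= 3·r1 → [0,0,4,-4]
  r3 -= 4·r1 → [0,0,-16,18]
  r3 -= -4·r2 → [0,0,0,2]

L=[[1,0,0,0],[1,1,0,0],[3,3,1,0],[2,4,-4,1]] U=[[1,-4,-4,4],[0,-1,4,1],[0,0,4,-4],[0,0,0,2]]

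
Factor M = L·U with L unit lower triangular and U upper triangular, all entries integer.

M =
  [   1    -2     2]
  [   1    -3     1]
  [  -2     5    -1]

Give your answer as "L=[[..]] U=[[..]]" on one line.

  row1 -= 1·row0 → [0,-1,-1]
  row2 -= -2·row0 → [0,1,3]
  row2 -= -1·row1 → [0,0,2]

L=[[1,0,0],[1,1,0],[-2,-1,1]] U=[[1,-2,2],[0,-1,-1],[0,0,2]]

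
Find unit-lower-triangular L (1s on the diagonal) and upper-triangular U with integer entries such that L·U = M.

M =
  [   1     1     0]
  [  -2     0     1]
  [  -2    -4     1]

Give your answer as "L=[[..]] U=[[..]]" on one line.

  R1 -= -2·R0 → [0,2,1]
  R2 -= -2·R0 → [0,-2,1]
  R2 -= -1·R1 → [0,0,2]

L=[[1,0,0],[-2,1,0],[-2,-1,1]] U=[[1,1,0],[0,2,1],[0,0,2]]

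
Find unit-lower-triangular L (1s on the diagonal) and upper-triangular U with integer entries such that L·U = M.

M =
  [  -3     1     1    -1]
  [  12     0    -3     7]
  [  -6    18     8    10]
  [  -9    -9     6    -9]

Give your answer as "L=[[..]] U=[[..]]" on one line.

  row1 -= -4·row0 → [0,4,1,3]
  row2 -= 2·row0 → [0,16,6,12]
  row3 -= 3·row0 → [0,-12,3,-6]
  row2 -= 4·row1 → [0,0,2,0]
  row3 -= -3·row1 → [0,0,6,3]
  row3 -= 3·row2 → [0,0,0,3]

L=[[1,0,0,0],[-4,1,0,0],[2,4,1,0],[3,-3,3,1]] U=[[-3,1,1,-1],[0,4,1,3],[0,0,2,0],[0,0,0,3]]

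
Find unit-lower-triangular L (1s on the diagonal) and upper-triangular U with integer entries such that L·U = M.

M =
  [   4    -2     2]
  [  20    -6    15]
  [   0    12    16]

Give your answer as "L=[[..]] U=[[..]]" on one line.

L=[[1,0,0],[5,1,0],[0,3,1]] U=[[4,-2,2],[0,4,5],[0,0,1]]

  r1 -= 5·r0 → [0,4,5]
  r2 -= 0·r0 → [0,12,16]
  r2 -= 3·r1 → [0,0,1]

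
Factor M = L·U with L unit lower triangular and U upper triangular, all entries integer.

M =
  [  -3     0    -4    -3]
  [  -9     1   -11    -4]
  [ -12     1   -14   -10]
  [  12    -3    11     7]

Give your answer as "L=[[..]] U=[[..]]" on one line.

L=[[1,0,0,0],[3,1,0,0],[4,1,1,0],[-4,-3,-2,1]] U=[[-3,0,-4,-3],[0,1,1,5],[0,0,1,-3],[0,0,0,4]]

  r1 -= 3·r0 → [0,1,1,5]
  r2 -= 4·r0 → [0,1,2,2]
  r3 -= -4·r0 → [0,-3,-5,-5]
  r2 -= 1·r1 → [0,0,1,-3]
  r3 -= -3·r1 → [0,0,-2,10]
  r3 -= -2·r2 → [0,0,0,4]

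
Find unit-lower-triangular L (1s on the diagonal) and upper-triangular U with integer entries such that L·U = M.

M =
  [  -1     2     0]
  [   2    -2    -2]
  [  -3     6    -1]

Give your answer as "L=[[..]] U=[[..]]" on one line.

  row1 -= -2·row0 → [0,2,-2]
  row2 -= 3·row0 → [0,0,-1]
  row2 -= 0·row1 → [0,0,-1]

L=[[1,0,0],[-2,1,0],[3,0,1]] U=[[-1,2,0],[0,2,-2],[0,0,-1]]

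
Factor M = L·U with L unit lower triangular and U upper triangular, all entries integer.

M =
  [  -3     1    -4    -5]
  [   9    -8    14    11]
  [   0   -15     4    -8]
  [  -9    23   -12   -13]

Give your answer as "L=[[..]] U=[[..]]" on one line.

L=[[1,0,0,0],[-3,1,0,0],[0,3,1,0],[3,-4,-4,1]] U=[[-3,1,-4,-5],[0,-5,2,-4],[0,0,-2,4],[0,0,0,2]]

  R1 -= -3·R0 → [0,-5,2,-4]
  R2 -= 0·R0 → [0,-15,4,-8]
  R3 -= 3·R0 → [0,20,0,2]
  R2 -= 3·R1 → [0,0,-2,4]
  R3 -= -4·R1 → [0,0,8,-14]
  R3 -= -4·R2 → [0,0,0,2]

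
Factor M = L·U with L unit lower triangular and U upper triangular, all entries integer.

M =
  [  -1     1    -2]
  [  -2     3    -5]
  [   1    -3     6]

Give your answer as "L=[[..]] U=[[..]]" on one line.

  R1 -= 2·R0 → [0,1,-1]
  R2 -= -1·R0 → [0,-2,4]
  R2 -= -2·R1 → [0,0,2]

L=[[1,0,0],[2,1,0],[-1,-2,1]] U=[[-1,1,-2],[0,1,-1],[0,0,2]]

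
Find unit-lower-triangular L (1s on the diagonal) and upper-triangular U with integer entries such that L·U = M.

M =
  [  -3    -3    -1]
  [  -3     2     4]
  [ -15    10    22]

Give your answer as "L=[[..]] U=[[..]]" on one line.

L=[[1,0,0],[1,1,0],[5,5,1]] U=[[-3,-3,-1],[0,5,5],[0,0,2]]

  R1 -= 1·R0 → [0,5,5]
  R2 -= 5·R0 → [0,25,27]
  R2 -= 5·R1 → [0,0,2]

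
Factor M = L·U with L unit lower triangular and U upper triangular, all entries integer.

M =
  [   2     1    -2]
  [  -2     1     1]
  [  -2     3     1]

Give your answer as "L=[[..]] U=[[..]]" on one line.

L=[[1,0,0],[-1,1,0],[-1,2,1]] U=[[2,1,-2],[0,2,-1],[0,0,1]]

  r1 -= -1·r0 → [0,2,-1]
  r2 -= -1·r0 → [0,4,-1]
  r2 -= 2·r1 → [0,0,1]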